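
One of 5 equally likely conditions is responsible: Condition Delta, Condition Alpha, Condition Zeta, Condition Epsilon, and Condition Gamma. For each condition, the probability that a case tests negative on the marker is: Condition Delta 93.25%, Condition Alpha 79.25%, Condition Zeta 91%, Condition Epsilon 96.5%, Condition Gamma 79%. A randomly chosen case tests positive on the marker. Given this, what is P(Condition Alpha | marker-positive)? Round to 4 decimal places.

Taking complements, P(marker-positive | each) = Condition Delta 0.0675, Condition Alpha 0.2075, Condition Zeta 0.09, Condition Epsilon 0.035, Condition Gamma 0.21.
With a uniform prior (1/5 each), posterior ∝ likelihood:
  Condition Delta: 0.0675
  Condition Alpha: 0.2075
  Condition Zeta: 0.09
  Condition Epsilon: 0.035
  Condition Gamma: 0.21
Normalizing constant = 0.61.
P(Condition Alpha | evidence) = 0.2075 / 0.61 ≈ 0.3402.

0.3402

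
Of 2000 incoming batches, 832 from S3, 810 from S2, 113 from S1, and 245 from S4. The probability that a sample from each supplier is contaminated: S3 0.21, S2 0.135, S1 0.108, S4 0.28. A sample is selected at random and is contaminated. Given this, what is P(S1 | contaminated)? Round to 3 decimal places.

0.033

Prior × likelihood for each hypothesis:
  S3: 0.416 × 0.21 = 0.08736
  S2: 0.405 × 0.135 = 0.054675
  S1: 0.0565 × 0.108 = 0.006102
  S4: 0.1225 × 0.28 = 0.0343
Sum = 0.182437.
P(S1 | evidence) = 0.006102 / 0.182437 ≈ 0.033.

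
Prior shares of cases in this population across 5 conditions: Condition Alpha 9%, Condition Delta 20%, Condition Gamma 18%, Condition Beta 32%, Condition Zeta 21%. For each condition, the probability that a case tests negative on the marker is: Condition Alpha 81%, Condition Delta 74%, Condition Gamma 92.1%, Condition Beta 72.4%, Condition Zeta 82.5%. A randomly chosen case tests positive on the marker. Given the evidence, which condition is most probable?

Taking complements, P(marker-positive | each) = Condition Alpha 0.19, Condition Delta 0.26, Condition Gamma 0.079, Condition Beta 0.276, Condition Zeta 0.175.
Compute prior × likelihood for every hypothesis:
  Condition Alpha: 0.09 × 0.19 = 0.0171
  Condition Delta: 0.2 × 0.26 = 0.052
  Condition Gamma: 0.18 × 0.079 = 0.01422
  Condition Beta: 0.32 × 0.276 = 0.08832
  Condition Zeta: 0.21 × 0.175 = 0.03675
Total = 0.20839.
Largest term belongs to Condition Beta, so Condition Beta is most probable.

Condition Beta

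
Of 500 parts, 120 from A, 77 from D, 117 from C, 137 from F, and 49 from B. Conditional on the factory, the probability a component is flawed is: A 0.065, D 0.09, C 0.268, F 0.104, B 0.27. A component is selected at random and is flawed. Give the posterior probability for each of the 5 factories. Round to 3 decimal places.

A 0.106, D 0.094, C 0.426, F 0.194, B 0.180

By Bayes' rule, posterior ∝ prior × likelihood:
  A: 0.24 × 0.065 = 0.0156
  D: 0.154 × 0.09 = 0.01386
  C: 0.234 × 0.268 = 0.062712
  F: 0.274 × 0.104 = 0.028496
  B: 0.098 × 0.27 = 0.02646
Sum = 0.147128.
P(A | flawed) = 0.0156/0.147128 ≈ 0.106
P(D | flawed) = 0.01386/0.147128 ≈ 0.094
P(C | flawed) = 0.062712/0.147128 ≈ 0.426
P(F | flawed) = 0.028496/0.147128 ≈ 0.194
P(B | flawed) = 0.02646/0.147128 ≈ 0.180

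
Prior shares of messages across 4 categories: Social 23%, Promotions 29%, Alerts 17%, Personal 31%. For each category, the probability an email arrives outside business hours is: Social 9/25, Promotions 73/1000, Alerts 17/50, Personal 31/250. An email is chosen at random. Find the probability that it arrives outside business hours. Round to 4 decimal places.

0.2002

By Bayes' rule, posterior ∝ prior × likelihood:
  Social: 0.23 × 0.36 = 0.0828
  Promotions: 0.29 × 0.073 = 0.02117
  Alerts: 0.17 × 0.34 = 0.0578
  Personal: 0.31 × 0.124 = 0.03844
P(off-hours) = 0.0828 + 0.02117 + 0.0578 + 0.03844 = 0.20021 → 0.2002.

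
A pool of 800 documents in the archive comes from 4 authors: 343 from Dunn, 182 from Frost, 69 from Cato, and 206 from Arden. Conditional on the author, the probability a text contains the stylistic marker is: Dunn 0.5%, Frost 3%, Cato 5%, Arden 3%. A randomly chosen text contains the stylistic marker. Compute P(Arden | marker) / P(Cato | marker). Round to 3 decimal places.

By Bayes' rule, posterior ∝ prior × likelihood:
  Dunn: 0.42875 × 0.005 = 0.00214375
  Frost: 0.2275 × 0.03 = 0.006825
  Cato: 0.08625 × 0.05 = 0.0043125
  Arden: 0.2575 × 0.03 = 0.007725
Total = 0.02100625.
The ratio is 0.007725 / 0.0043125 (the normalizer cancels) = 1.791.

1.791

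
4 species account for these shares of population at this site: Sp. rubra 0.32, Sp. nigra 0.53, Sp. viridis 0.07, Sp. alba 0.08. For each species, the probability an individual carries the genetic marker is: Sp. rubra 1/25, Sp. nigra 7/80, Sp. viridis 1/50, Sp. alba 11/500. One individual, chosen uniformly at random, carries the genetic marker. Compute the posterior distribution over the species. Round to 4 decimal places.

Sp. rubra 0.2053, Sp. nigra 0.7440, Sp. viridis 0.0225, Sp. alba 0.0282

Compute prior × likelihood for every hypothesis:
  Sp. rubra: 0.32 × 0.04 = 0.0128
  Sp. nigra: 0.53 × 0.0875 = 0.046375
  Sp. viridis: 0.07 × 0.02 = 0.0014
  Sp. alba: 0.08 × 0.022 = 0.00176
Total = 0.062335.
P(Sp. rubra | marker) = 0.0128/0.062335 ≈ 0.2053
P(Sp. nigra | marker) = 0.046375/0.062335 ≈ 0.7440
P(Sp. viridis | marker) = 0.0014/0.062335 ≈ 0.0225
P(Sp. alba | marker) = 0.00176/0.062335 ≈ 0.0282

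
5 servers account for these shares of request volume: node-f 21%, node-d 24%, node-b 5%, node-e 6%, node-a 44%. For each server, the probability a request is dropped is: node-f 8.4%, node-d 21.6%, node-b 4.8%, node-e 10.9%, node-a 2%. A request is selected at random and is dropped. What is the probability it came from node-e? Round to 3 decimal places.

0.075

By Bayes' rule, posterior ∝ prior × likelihood:
  node-f: 0.21 × 0.084 = 0.01764
  node-d: 0.24 × 0.216 = 0.05184
  node-b: 0.05 × 0.048 = 0.0024
  node-e: 0.06 × 0.109 = 0.00654
  node-a: 0.44 × 0.02 = 0.0088
Sum = 0.08722.
P(node-e | evidence) = 0.00654 / 0.08722 ≈ 0.075.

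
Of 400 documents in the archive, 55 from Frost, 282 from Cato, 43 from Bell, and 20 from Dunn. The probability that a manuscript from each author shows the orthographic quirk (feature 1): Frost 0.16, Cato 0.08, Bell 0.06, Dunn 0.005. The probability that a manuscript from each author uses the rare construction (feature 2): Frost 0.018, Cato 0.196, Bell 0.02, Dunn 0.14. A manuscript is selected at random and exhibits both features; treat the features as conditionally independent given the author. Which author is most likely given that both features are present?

Cato

Prior × likelihood for each hypothesis:
  Frost: 0.1375 × 0.16 × 0.018 = 0.000396
  Cato: 0.705 × 0.08 × 0.196 = 0.0110544
  Bell: 0.1075 × 0.06 × 0.02 = 0.000129
  Dunn: 0.05 × 0.005 × 0.14 = 0.000035
Total = 0.0116144.
Largest term belongs to Cato, so Cato is most probable.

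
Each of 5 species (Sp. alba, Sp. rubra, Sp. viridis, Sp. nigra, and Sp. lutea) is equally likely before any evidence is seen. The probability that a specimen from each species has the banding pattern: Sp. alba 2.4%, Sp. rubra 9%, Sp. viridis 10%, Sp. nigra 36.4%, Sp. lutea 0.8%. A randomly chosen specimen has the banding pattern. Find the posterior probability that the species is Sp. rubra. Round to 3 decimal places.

With a uniform prior (1/5 each), posterior ∝ likelihood:
  Sp. alba: 0.024
  Sp. rubra: 0.09
  Sp. viridis: 0.1
  Sp. nigra: 0.364
  Sp. lutea: 0.008
Normalizing constant = 0.586.
P(Sp. rubra | evidence) = 0.09 / 0.586 ≈ 0.154.

0.154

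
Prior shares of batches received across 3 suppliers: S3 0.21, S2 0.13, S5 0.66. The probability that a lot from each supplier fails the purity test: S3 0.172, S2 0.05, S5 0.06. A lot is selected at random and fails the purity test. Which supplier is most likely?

Unnormalized posteriors (prior × likelihood):
  S3: 0.21 × 0.172 = 0.03612
  S2: 0.13 × 0.05 = 0.0065
  S5: 0.66 × 0.06 = 0.0396
Normalizing constant = 0.08222.
Largest term belongs to S5, so S5 is most probable.

S5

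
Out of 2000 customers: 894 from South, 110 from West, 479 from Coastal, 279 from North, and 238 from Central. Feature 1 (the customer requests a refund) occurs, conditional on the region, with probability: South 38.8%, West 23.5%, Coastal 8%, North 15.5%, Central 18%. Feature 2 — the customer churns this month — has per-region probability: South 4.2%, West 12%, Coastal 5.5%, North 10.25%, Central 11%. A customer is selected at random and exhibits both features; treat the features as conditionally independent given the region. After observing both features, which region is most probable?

By Bayes' rule, posterior ∝ prior × likelihood:
  South: 0.447 × 0.388 × 0.042 = 0.007284312
  West: 0.055 × 0.235 × 0.12 = 0.001551
  Coastal: 0.2395 × 0.08 × 0.055 = 0.0010538
  North: 0.1395 × 0.155 × 0.1025 = 0.00221630625
  Central: 0.119 × 0.18 × 0.11 = 0.0023562
Normalizing constant = 0.01446161825.
Largest term belongs to South, so South is most probable.

South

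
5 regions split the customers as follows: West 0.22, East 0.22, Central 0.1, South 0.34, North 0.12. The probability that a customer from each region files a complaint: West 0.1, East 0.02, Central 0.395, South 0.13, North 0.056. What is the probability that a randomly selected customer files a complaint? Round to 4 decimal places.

0.1168

By Bayes' rule, posterior ∝ prior × likelihood:
  West: 0.22 × 0.1 = 0.022
  East: 0.22 × 0.02 = 0.0044
  Central: 0.1 × 0.395 = 0.0395
  South: 0.34 × 0.13 = 0.0442
  North: 0.12 × 0.056 = 0.00672
P(complaint) = 0.022 + 0.0044 + 0.0395 + 0.0442 + 0.00672 = 0.11682 → 0.1168.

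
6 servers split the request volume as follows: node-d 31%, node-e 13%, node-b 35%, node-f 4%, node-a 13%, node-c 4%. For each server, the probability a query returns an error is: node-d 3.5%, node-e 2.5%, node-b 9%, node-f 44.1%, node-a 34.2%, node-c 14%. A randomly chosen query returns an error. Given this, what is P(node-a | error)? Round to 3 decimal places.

0.392

Compute prior × likelihood for every hypothesis:
  node-d: 0.31 × 0.035 = 0.01085
  node-e: 0.13 × 0.025 = 0.00325
  node-b: 0.35 × 0.09 = 0.0315
  node-f: 0.04 × 0.441 = 0.01764
  node-a: 0.13 × 0.342 = 0.04446
  node-c: 0.04 × 0.14 = 0.0056
Sum = 0.1133.
P(node-a | evidence) = 0.04446 / 0.1133 ≈ 0.392.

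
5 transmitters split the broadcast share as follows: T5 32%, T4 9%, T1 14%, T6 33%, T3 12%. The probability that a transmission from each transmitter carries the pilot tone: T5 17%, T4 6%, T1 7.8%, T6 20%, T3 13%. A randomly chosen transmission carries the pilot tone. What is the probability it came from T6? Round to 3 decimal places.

Compute prior × likelihood for every hypothesis:
  T5: 0.32 × 0.17 = 0.0544
  T4: 0.09 × 0.06 = 0.0054
  T1: 0.14 × 0.078 = 0.01092
  T6: 0.33 × 0.2 = 0.066
  T3: 0.12 × 0.13 = 0.0156
Sum = 0.15232.
P(T6 | evidence) = 0.066 / 0.15232 ≈ 0.433.

0.433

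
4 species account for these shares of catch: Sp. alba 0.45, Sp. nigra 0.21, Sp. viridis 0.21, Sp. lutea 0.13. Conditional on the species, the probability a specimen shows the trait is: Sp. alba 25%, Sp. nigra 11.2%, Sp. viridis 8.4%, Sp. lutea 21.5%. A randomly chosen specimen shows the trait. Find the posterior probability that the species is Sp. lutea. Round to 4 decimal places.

0.1539

Prior × likelihood for each hypothesis:
  Sp. alba: 0.45 × 0.25 = 0.1125
  Sp. nigra: 0.21 × 0.112 = 0.02352
  Sp. viridis: 0.21 × 0.084 = 0.01764
  Sp. lutea: 0.13 × 0.215 = 0.02795
Total = 0.18161.
P(Sp. lutea | evidence) = 0.02795 / 0.18161 ≈ 0.1539.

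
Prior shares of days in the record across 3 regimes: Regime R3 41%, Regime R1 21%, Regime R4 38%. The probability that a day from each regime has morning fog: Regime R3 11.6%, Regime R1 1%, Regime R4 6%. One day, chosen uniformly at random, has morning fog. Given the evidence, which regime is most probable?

Compute prior × likelihood for every hypothesis:
  Regime R3: 0.41 × 0.116 = 0.04756
  Regime R1: 0.21 × 0.01 = 0.0021
  Regime R4: 0.38 × 0.06 = 0.0228
Sum = 0.07246.
Largest term belongs to Regime R3, so Regime R3 is most probable.

Regime R3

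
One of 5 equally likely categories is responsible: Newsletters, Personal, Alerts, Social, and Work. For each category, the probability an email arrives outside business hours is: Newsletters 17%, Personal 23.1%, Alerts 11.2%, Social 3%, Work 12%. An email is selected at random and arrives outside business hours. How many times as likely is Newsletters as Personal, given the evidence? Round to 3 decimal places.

0.736

Since the prior is uniform, the posterior is proportional to the likelihood:
  Newsletters: 0.17
  Personal: 0.231
  Alerts: 0.112
  Social: 0.03
  Work: 0.12
Total = 0.663.
The ratio is 0.17 / 0.231 (the normalizer cancels) = 0.736.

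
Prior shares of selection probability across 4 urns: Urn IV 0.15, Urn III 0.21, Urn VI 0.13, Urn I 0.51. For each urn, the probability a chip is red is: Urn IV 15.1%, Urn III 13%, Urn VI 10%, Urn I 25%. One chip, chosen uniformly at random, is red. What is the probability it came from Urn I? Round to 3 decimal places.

Unnormalized posteriors (prior × likelihood):
  Urn IV: 0.15 × 0.151 = 0.02265
  Urn III: 0.21 × 0.13 = 0.0273
  Urn VI: 0.13 × 0.1 = 0.013
  Urn I: 0.51 × 0.25 = 0.1275
Normalizing constant = 0.19045.
P(Urn I | evidence) = 0.1275 / 0.19045 ≈ 0.669.

0.669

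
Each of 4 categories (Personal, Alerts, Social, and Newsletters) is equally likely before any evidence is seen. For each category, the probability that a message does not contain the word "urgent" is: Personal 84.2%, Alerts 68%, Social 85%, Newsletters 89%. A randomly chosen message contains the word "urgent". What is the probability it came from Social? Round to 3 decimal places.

Taking complements, P(urgent-flag | each) = Personal 0.158, Alerts 0.32, Social 0.15, Newsletters 0.11.
With a uniform prior (1/4 each), posterior ∝ likelihood:
  Personal: 0.158
  Alerts: 0.32
  Social: 0.15
  Newsletters: 0.11
Sum = 0.738.
P(Social | evidence) = 0.15 / 0.738 ≈ 0.203.

0.203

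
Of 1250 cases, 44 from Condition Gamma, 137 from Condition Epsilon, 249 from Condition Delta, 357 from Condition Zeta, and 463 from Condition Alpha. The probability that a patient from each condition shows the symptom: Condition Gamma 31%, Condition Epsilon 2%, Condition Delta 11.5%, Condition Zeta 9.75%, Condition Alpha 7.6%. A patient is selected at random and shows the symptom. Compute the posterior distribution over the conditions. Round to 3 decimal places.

Prior × likelihood for each hypothesis:
  Condition Gamma: 0.0352 × 0.31 = 0.010912
  Condition Epsilon: 0.1096 × 0.02 = 0.002192
  Condition Delta: 0.1992 × 0.115 = 0.022908
  Condition Zeta: 0.2856 × 0.0975 = 0.027846
  Condition Alpha: 0.3704 × 0.076 = 0.0281504
Sum = 0.0920084.
P(Condition Gamma | symptomatic) = 0.010912/0.0920084 ≈ 0.119
P(Condition Epsilon | symptomatic) = 0.002192/0.0920084 ≈ 0.024
P(Condition Delta | symptomatic) = 0.022908/0.0920084 ≈ 0.249
P(Condition Zeta | symptomatic) = 0.027846/0.0920084 ≈ 0.303
P(Condition Alpha | symptomatic) = 0.0281504/0.0920084 ≈ 0.306
(Check: 0.119+0.024+0.249+0.303+0.306 = 1.001.)

Condition Gamma 0.119, Condition Epsilon 0.024, Condition Delta 0.249, Condition Zeta 0.303, Condition Alpha 0.306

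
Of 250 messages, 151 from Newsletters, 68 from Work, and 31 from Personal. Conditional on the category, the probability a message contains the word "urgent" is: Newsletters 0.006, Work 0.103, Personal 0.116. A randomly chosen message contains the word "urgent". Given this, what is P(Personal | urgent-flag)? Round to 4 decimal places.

0.3125

Compute prior × likelihood for every hypothesis:
  Newsletters: 0.604 × 0.006 = 0.003624
  Work: 0.272 × 0.103 = 0.028016
  Personal: 0.124 × 0.116 = 0.014384
Total = 0.046024.
P(Personal | evidence) = 0.014384 / 0.046024 ≈ 0.3125.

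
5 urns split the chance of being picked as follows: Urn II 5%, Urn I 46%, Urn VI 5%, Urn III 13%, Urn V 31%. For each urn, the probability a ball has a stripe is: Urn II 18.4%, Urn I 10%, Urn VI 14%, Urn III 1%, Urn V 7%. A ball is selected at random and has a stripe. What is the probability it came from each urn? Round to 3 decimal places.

Prior × likelihood for each hypothesis:
  Urn II: 0.05 × 0.184 = 0.0092
  Urn I: 0.46 × 0.1 = 0.046
  Urn VI: 0.05 × 0.14 = 0.007
  Urn III: 0.13 × 0.01 = 0.0013
  Urn V: 0.31 × 0.07 = 0.0217
Normalizing constant = 0.0852.
P(Urn II | striped) = 0.0092/0.0852 ≈ 0.108
P(Urn I | striped) = 0.046/0.0852 ≈ 0.540
P(Urn VI | striped) = 0.007/0.0852 ≈ 0.082
P(Urn III | striped) = 0.0013/0.0852 ≈ 0.015
P(Urn V | striped) = 0.0217/0.0852 ≈ 0.255

Urn II 0.108, Urn I 0.540, Urn VI 0.082, Urn III 0.015, Urn V 0.255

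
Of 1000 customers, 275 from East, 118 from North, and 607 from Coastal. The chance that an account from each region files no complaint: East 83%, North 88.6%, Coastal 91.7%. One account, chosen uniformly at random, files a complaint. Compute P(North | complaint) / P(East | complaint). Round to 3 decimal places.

Taking complements, P(complaint | each) = East 0.17, North 0.114, Coastal 0.083.
Prior × likelihood for each hypothesis:
  East: 0.275 × 0.17 = 0.04675
  North: 0.118 × 0.114 = 0.013452
  Coastal: 0.607 × 0.083 = 0.050381
Total = 0.110583.
The ratio is 0.013452 / 0.04675 (the normalizer cancels) = 0.288.

0.288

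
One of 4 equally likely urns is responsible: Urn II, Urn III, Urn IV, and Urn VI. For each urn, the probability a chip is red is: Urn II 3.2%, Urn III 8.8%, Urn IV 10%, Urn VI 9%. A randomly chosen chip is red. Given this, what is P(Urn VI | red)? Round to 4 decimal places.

0.2903

With a uniform prior (1/4 each), posterior ∝ likelihood:
  Urn II: 0.032
  Urn III: 0.088
  Urn IV: 0.1
  Urn VI: 0.09
Sum = 0.31.
P(Urn VI | evidence) = 0.09 / 0.31 ≈ 0.2903.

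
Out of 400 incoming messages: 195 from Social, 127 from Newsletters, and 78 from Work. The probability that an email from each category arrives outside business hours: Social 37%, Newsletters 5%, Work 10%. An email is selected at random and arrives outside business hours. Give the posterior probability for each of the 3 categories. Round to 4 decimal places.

Social 0.8360, Newsletters 0.0736, Work 0.0904

Prior × likelihood for each hypothesis:
  Social: 0.4875 × 0.37 = 0.180375
  Newsletters: 0.3175 × 0.05 = 0.015875
  Work: 0.195 × 0.1 = 0.0195
Sum = 0.21575.
P(Social | off-hours) = 0.180375/0.21575 ≈ 0.8360
P(Newsletters | off-hours) = 0.015875/0.21575 ≈ 0.0736
P(Work | off-hours) = 0.0195/0.21575 ≈ 0.0904
(Check: 0.8360+0.0736+0.0904 = 1.0000.)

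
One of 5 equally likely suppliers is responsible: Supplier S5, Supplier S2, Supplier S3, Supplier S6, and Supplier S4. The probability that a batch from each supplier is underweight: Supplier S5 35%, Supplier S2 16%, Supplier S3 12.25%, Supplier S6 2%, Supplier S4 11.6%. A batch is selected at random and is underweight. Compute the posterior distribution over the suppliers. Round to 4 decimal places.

Supplier S5 0.4554, Supplier S2 0.2082, Supplier S3 0.1594, Supplier S6 0.0260, Supplier S4 0.1509

With a uniform prior (1/5 each), posterior ∝ likelihood:
  Supplier S5: 0.35
  Supplier S2: 0.16
  Supplier S3: 0.1225
  Supplier S6: 0.02
  Supplier S4: 0.116
Sum = 0.7685.
P(Supplier S5 | underweight) = 0.35/0.7685 ≈ 0.4554
P(Supplier S2 | underweight) = 0.16/0.7685 ≈ 0.2082
P(Supplier S3 | underweight) = 0.1225/0.7685 ≈ 0.1594
P(Supplier S6 | underweight) = 0.02/0.7685 ≈ 0.0260
P(Supplier S4 | underweight) = 0.116/0.7685 ≈ 0.1509
(Check: 0.4554+0.2082+0.1594+0.0260+0.1509 = 0.9999.)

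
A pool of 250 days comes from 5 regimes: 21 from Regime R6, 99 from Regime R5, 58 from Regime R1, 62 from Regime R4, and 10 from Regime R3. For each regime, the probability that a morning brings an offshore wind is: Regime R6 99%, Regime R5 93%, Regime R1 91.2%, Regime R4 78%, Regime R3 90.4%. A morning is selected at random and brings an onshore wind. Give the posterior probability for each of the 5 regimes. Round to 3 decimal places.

Taking complements, P(onshore | each) = Regime R6 0.01, Regime R5 0.07, Regime R1 0.088, Regime R4 0.22, Regime R3 0.096.
Compute prior × likelihood for every hypothesis:
  Regime R6: 0.084 × 0.01 = 0.00084
  Regime R5: 0.396 × 0.07 = 0.02772
  Regime R1: 0.232 × 0.088 = 0.020416
  Regime R4: 0.248 × 0.22 = 0.05456
  Regime R3: 0.04 × 0.096 = 0.00384
Total = 0.107376.
P(Regime R6 | onshore) = 0.00084/0.107376 ≈ 0.008
P(Regime R5 | onshore) = 0.02772/0.107376 ≈ 0.258
P(Regime R1 | onshore) = 0.020416/0.107376 ≈ 0.190
P(Regime R4 | onshore) = 0.05456/0.107376 ≈ 0.508
P(Regime R3 | onshore) = 0.00384/0.107376 ≈ 0.036

Regime R6 0.008, Regime R5 0.258, Regime R1 0.190, Regime R4 0.508, Regime R3 0.036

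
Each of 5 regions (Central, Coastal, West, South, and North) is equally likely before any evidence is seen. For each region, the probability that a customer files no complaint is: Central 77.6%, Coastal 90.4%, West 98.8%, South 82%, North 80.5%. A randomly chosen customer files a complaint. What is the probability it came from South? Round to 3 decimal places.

Taking complements, P(complaint | each) = Central 0.224, Coastal 0.096, West 0.012, South 0.18, North 0.195.
With a uniform prior (1/5 each), posterior ∝ likelihood:
  Central: 0.224
  Coastal: 0.096
  West: 0.012
  South: 0.18
  North: 0.195
Total = 0.707.
P(South | evidence) = 0.18 / 0.707 ≈ 0.255.

0.255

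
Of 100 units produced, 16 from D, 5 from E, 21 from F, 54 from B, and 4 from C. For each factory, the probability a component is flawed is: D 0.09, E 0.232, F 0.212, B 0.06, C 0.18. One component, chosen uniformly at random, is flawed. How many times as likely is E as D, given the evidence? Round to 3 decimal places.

0.806

Compute prior × likelihood for every hypothesis:
  D: 0.16 × 0.09 = 0.0144
  E: 0.05 × 0.232 = 0.0116
  F: 0.21 × 0.212 = 0.04452
  B: 0.54 × 0.06 = 0.0324
  C: 0.04 × 0.18 = 0.0072
Sum = 0.11012.
The ratio is 0.0116 / 0.0144 (the normalizer cancels) = 0.806.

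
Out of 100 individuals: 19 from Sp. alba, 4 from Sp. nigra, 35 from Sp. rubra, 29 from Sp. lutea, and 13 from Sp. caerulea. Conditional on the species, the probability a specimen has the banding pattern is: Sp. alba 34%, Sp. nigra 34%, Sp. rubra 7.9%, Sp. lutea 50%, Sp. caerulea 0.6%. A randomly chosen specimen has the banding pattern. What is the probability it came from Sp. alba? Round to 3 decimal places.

By Bayes' rule, posterior ∝ prior × likelihood:
  Sp. alba: 0.19 × 0.34 = 0.0646
  Sp. nigra: 0.04 × 0.34 = 0.0136
  Sp. rubra: 0.35 × 0.079 = 0.02765
  Sp. lutea: 0.29 × 0.5 = 0.145
  Sp. caerulea: 0.13 × 0.006 = 0.00078
Normalizing constant = 0.25163.
P(Sp. alba | evidence) = 0.0646 / 0.25163 ≈ 0.257.

0.257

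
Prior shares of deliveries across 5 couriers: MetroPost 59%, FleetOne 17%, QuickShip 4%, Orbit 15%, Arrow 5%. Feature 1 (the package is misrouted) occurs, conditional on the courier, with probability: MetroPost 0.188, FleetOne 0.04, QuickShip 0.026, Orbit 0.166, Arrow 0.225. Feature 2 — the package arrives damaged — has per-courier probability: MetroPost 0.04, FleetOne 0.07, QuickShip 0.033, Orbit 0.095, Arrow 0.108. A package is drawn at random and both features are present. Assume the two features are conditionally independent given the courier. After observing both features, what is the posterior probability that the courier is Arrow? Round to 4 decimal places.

0.1425

By Bayes' rule, posterior ∝ prior × likelihood:
  MetroPost: 0.59 × 0.188 × 0.04 = 0.0044368
  FleetOne: 0.17 × 0.04 × 0.07 = 0.000476
  QuickShip: 0.04 × 0.026 × 0.033 = 0.00003432
  Orbit: 0.15 × 0.166 × 0.095 = 0.0023655
  Arrow: 0.05 × 0.225 × 0.108 = 0.001215
Total = 0.00852762.
P(Arrow | evidence) = 0.001215 / 0.00852762 ≈ 0.1425.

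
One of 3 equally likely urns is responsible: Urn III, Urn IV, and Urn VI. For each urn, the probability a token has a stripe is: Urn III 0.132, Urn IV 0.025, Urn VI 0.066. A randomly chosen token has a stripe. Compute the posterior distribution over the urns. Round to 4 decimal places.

With a uniform prior (1/3 each), posterior ∝ likelihood:
  Urn III: 0.132
  Urn IV: 0.025
  Urn VI: 0.066
Total = 0.223.
P(Urn III | striped) = 0.132/0.223 ≈ 0.5919
P(Urn IV | striped) = 0.025/0.223 ≈ 0.1121
P(Urn VI | striped) = 0.066/0.223 ≈ 0.2960

Urn III 0.5919, Urn IV 0.1121, Urn VI 0.2960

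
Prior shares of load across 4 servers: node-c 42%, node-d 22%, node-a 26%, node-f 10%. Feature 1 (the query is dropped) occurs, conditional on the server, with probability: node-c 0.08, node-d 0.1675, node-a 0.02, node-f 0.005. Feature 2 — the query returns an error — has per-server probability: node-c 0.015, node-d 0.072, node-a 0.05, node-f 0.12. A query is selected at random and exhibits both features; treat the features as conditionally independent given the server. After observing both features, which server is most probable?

Compute prior × likelihood for every hypothesis:
  node-c: 0.42 × 0.08 × 0.015 = 0.000504
  node-d: 0.22 × 0.1675 × 0.072 = 0.0026532
  node-a: 0.26 × 0.02 × 0.05 = 0.00026
  node-f: 0.1 × 0.005 × 0.12 = 0.00006
Sum = 0.0034772.
Largest term belongs to node-d, so node-d is most probable.

node-d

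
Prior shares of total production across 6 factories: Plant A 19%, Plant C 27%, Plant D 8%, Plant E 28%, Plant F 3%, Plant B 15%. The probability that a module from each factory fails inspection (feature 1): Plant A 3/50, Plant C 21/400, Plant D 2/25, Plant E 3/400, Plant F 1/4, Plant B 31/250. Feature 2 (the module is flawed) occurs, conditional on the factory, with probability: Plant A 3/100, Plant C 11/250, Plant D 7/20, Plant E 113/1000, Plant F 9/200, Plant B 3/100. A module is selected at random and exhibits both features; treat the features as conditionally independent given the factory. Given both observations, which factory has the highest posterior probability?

Plant D

Prior × likelihood for each hypothesis:
  Plant A: 0.19 × 0.06 × 0.03 = 0.000342
  Plant C: 0.27 × 0.0525 × 0.044 = 0.0006237
  Plant D: 0.08 × 0.08 × 0.35 = 0.00224
  Plant E: 0.28 × 0.0075 × 0.113 = 0.0002373
  Plant F: 0.03 × 0.25 × 0.045 = 0.0003375
  Plant B: 0.15 × 0.124 × 0.03 = 0.000558
Sum = 0.0043385.
Largest term belongs to Plant D, so Plant D is most probable.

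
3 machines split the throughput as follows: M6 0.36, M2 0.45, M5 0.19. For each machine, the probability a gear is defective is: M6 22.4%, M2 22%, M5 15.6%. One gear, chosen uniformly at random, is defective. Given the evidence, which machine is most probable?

M2

Prior × likelihood for each hypothesis:
  M6: 0.36 × 0.224 = 0.08064
  M2: 0.45 × 0.22 = 0.099
  M5: 0.19 × 0.156 = 0.02964
Total = 0.20928.
Largest term belongs to M2, so M2 is most probable.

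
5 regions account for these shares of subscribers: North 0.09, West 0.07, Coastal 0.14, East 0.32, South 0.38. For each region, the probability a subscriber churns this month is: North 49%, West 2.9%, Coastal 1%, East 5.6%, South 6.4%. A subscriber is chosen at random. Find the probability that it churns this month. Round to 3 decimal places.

0.090

Prior × likelihood for each hypothesis:
  North: 0.09 × 0.49 = 0.0441
  West: 0.07 × 0.029 = 0.00203
  Coastal: 0.14 × 0.01 = 0.0014
  East: 0.32 × 0.056 = 0.01792
  South: 0.38 × 0.064 = 0.02432
P(churn) = 0.0441 + 0.00203 + 0.0014 + 0.01792 + 0.02432 = 0.08977 → 0.090.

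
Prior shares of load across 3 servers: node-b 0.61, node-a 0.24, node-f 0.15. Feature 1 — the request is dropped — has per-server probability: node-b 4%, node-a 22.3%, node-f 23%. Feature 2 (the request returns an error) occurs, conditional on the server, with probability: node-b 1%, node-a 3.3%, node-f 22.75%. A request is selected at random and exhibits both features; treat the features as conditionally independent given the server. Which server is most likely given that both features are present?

node-f

By Bayes' rule, posterior ∝ prior × likelihood:
  node-b: 0.61 × 0.04 × 0.01 = 0.000244
  node-a: 0.24 × 0.223 × 0.033 = 0.00176616
  node-f: 0.15 × 0.23 × 0.2275 = 0.00784875
Normalizing constant = 0.00985891.
Largest term belongs to node-f, so node-f is most probable.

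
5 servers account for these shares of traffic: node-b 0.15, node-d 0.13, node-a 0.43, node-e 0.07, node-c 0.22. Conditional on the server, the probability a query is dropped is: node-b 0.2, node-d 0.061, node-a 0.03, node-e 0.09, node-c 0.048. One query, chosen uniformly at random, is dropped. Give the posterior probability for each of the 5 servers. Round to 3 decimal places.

Unnormalized posteriors (prior × likelihood):
  node-b: 0.15 × 0.2 = 0.03
  node-d: 0.13 × 0.061 = 0.00793
  node-a: 0.43 × 0.03 = 0.0129
  node-e: 0.07 × 0.09 = 0.0063
  node-c: 0.22 × 0.048 = 0.01056
Sum = 0.06769.
P(node-b | dropped) = 0.03/0.06769 ≈ 0.443
P(node-d | dropped) = 0.00793/0.06769 ≈ 0.117
P(node-a | dropped) = 0.0129/0.06769 ≈ 0.191
P(node-e | dropped) = 0.0063/0.06769 ≈ 0.093
P(node-c | dropped) = 0.01056/0.06769 ≈ 0.156

node-b 0.443, node-d 0.117, node-a 0.191, node-e 0.093, node-c 0.156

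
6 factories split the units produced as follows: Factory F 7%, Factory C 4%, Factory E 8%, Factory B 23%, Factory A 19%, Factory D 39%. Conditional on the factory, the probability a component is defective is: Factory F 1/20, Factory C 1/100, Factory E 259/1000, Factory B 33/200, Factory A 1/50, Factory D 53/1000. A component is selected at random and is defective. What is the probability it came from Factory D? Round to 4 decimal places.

0.2375

Prior × likelihood for each hypothesis:
  Factory F: 0.07 × 0.05 = 0.0035
  Factory C: 0.04 × 0.01 = 0.0004
  Factory E: 0.08 × 0.259 = 0.02072
  Factory B: 0.23 × 0.165 = 0.03795
  Factory A: 0.19 × 0.02 = 0.0038
  Factory D: 0.39 × 0.053 = 0.02067
Sum = 0.08704.
P(Factory D | evidence) = 0.02067 / 0.08704 ≈ 0.2375.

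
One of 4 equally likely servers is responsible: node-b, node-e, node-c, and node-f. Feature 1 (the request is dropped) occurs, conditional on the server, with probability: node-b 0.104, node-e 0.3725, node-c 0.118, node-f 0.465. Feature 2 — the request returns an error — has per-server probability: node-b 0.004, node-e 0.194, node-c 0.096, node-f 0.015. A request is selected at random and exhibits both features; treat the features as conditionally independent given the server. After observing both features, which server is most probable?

With a uniform prior (1/4 each), posterior ∝ likelihood:
  node-b: 0.104 × 0.004 = 0.000416
  node-e: 0.3725 × 0.194 = 0.072265
  node-c: 0.118 × 0.096 = 0.011328
  node-f: 0.465 × 0.015 = 0.006975
Total = 0.090984.
Largest term belongs to node-e, so node-e is most probable.

node-e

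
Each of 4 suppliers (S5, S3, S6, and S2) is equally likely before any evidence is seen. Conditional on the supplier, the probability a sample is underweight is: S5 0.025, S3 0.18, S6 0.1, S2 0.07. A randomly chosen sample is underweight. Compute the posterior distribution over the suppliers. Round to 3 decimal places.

With a uniform prior (1/4 each), posterior ∝ likelihood:
  S5: 0.025
  S3: 0.18
  S6: 0.1
  S2: 0.07
Sum = 0.375.
P(S5 | underweight) = 0.025/0.375 ≈ 0.067
P(S3 | underweight) = 0.18/0.375 ≈ 0.480
P(S6 | underweight) = 0.1/0.375 ≈ 0.267
P(S2 | underweight) = 0.07/0.375 ≈ 0.187

S5 0.067, S3 0.480, S6 0.267, S2 0.187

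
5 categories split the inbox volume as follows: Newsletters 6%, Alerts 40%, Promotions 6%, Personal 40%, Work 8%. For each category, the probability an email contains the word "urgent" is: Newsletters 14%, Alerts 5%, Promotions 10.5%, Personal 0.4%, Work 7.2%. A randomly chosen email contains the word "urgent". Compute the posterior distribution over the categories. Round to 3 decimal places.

Newsletters 0.200, Alerts 0.476, Promotions 0.150, Personal 0.038, Work 0.137

By Bayes' rule, posterior ∝ prior × likelihood:
  Newsletters: 0.06 × 0.14 = 0.0084
  Alerts: 0.4 × 0.05 = 0.02
  Promotions: 0.06 × 0.105 = 0.0063
  Personal: 0.4 × 0.004 = 0.0016
  Work: 0.08 × 0.072 = 0.00576
Normalizing constant = 0.04206.
P(Newsletters | urgent-flag) = 0.0084/0.04206 ≈ 0.200
P(Alerts | urgent-flag) = 0.02/0.04206 ≈ 0.476
P(Promotions | urgent-flag) = 0.0063/0.04206 ≈ 0.150
P(Personal | urgent-flag) = 0.0016/0.04206 ≈ 0.038
P(Work | urgent-flag) = 0.00576/0.04206 ≈ 0.137
(Check: 0.200+0.476+0.150+0.038+0.137 = 1.001.)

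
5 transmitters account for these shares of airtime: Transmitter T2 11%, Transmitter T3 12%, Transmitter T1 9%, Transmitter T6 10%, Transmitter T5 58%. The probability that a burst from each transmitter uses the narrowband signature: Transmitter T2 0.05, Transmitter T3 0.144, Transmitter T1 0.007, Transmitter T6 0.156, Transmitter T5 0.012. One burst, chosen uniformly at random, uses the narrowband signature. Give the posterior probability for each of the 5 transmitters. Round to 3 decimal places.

Transmitter T2 0.120, Transmitter T3 0.376, Transmitter T1 0.014, Transmitter T6 0.339, Transmitter T5 0.151

Unnormalized posteriors (prior × likelihood):
  Transmitter T2: 0.11 × 0.05 = 0.0055
  Transmitter T3: 0.12 × 0.144 = 0.01728
  Transmitter T1: 0.09 × 0.007 = 0.00063
  Transmitter T6: 0.1 × 0.156 = 0.0156
  Transmitter T5: 0.58 × 0.012 = 0.00696
Total = 0.04597.
P(Transmitter T2 | narrowband) = 0.0055/0.04597 ≈ 0.120
P(Transmitter T3 | narrowband) = 0.01728/0.04597 ≈ 0.376
P(Transmitter T1 | narrowband) = 0.00063/0.04597 ≈ 0.014
P(Transmitter T6 | narrowband) = 0.0156/0.04597 ≈ 0.339
P(Transmitter T5 | narrowband) = 0.00696/0.04597 ≈ 0.151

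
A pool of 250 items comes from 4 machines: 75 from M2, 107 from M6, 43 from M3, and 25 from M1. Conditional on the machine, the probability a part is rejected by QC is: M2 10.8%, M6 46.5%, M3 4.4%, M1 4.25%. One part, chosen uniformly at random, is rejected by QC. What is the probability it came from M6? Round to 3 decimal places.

Compute prior × likelihood for every hypothesis:
  M2: 0.3 × 0.108 = 0.0324
  M6: 0.428 × 0.465 = 0.19902
  M3: 0.172 × 0.044 = 0.007568
  M1: 0.1 × 0.0425 = 0.00425
Total = 0.243238.
P(M6 | evidence) = 0.19902 / 0.243238 ≈ 0.818.

0.818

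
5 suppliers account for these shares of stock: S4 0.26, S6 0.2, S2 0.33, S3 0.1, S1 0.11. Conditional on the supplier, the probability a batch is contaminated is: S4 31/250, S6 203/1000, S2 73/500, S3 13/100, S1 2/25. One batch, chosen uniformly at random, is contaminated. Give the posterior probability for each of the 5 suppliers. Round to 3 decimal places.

S4 0.226, S6 0.284, S2 0.337, S3 0.091, S1 0.062

Unnormalized posteriors (prior × likelihood):
  S4: 0.26 × 0.124 = 0.03224
  S6: 0.2 × 0.203 = 0.0406
  S2: 0.33 × 0.146 = 0.04818
  S3: 0.1 × 0.13 = 0.013
  S1: 0.11 × 0.08 = 0.0088
Total = 0.14282.
P(S4 | contaminated) = 0.03224/0.14282 ≈ 0.226
P(S6 | contaminated) = 0.0406/0.14282 ≈ 0.284
P(S2 | contaminated) = 0.04818/0.14282 ≈ 0.337
P(S3 | contaminated) = 0.013/0.14282 ≈ 0.091
P(S1 | contaminated) = 0.0088/0.14282 ≈ 0.062
(Check: 0.226+0.284+0.337+0.091+0.062 = 1.000.)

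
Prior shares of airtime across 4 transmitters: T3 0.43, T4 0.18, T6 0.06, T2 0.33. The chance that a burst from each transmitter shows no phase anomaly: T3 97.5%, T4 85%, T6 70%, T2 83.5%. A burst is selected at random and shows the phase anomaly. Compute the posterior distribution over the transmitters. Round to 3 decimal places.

Taking complements, P(anomaly | each) = T3 0.025, T4 0.15, T6 0.3, T2 0.165.
Prior × likelihood for each hypothesis:
  T3: 0.43 × 0.025 = 0.01075
  T4: 0.18 × 0.15 = 0.027
  T6: 0.06 × 0.3 = 0.018
  T2: 0.33 × 0.165 = 0.05445
Sum = 0.1102.
P(T3 | anomaly) = 0.01075/0.1102 ≈ 0.098
P(T4 | anomaly) = 0.027/0.1102 ≈ 0.245
P(T6 | anomaly) = 0.018/0.1102 ≈ 0.163
P(T2 | anomaly) = 0.05445/0.1102 ≈ 0.494
(Check: 0.098+0.245+0.163+0.494 = 1.000.)

T3 0.098, T4 0.245, T6 0.163, T2 0.494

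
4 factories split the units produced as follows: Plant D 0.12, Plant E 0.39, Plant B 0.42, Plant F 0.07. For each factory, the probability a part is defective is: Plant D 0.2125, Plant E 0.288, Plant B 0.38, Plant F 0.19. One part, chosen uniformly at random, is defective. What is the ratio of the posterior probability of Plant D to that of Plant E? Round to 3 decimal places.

Unnormalized posteriors (prior × likelihood):
  Plant D: 0.12 × 0.2125 = 0.0255
  Plant E: 0.39 × 0.288 = 0.11232
  Plant B: 0.42 × 0.38 = 0.1596
  Plant F: 0.07 × 0.19 = 0.0133
Sum = 0.31072.
The ratio is 0.0255 / 0.11232 (the normalizer cancels) = 0.227.

0.227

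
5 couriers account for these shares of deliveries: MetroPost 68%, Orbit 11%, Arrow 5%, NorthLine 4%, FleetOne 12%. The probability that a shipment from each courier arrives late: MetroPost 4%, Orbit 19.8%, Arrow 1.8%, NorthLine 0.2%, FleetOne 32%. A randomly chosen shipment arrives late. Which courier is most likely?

By Bayes' rule, posterior ∝ prior × likelihood:
  MetroPost: 0.68 × 0.04 = 0.0272
  Orbit: 0.11 × 0.198 = 0.02178
  Arrow: 0.05 × 0.018 = 0.0009
  NorthLine: 0.04 × 0.002 = 0.00008
  FleetOne: 0.12 × 0.32 = 0.0384
Sum = 0.08836.
Largest term belongs to FleetOne, so FleetOne is most probable.

FleetOne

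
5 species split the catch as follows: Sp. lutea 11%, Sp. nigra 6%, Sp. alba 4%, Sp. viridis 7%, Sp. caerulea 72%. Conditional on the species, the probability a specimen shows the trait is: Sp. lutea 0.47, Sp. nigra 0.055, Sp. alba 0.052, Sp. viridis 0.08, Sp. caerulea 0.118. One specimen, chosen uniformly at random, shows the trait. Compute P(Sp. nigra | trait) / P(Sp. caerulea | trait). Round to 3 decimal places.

0.039

Unnormalized posteriors (prior × likelihood):
  Sp. lutea: 0.11 × 0.47 = 0.0517
  Sp. nigra: 0.06 × 0.055 = 0.0033
  Sp. alba: 0.04 × 0.052 = 0.00208
  Sp. viridis: 0.07 × 0.08 = 0.0056
  Sp. caerulea: 0.72 × 0.118 = 0.08496
Normalizing constant = 0.14764.
The ratio is 0.0033 / 0.08496 (the normalizer cancels) = 0.039.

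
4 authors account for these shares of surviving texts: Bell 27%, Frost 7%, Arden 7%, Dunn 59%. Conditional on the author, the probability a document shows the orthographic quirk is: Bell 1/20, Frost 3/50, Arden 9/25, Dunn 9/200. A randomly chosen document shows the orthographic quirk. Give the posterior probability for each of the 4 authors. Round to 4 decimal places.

Bell 0.1944, Frost 0.0605, Arden 0.3629, Dunn 0.3823

Unnormalized posteriors (prior × likelihood):
  Bell: 0.27 × 0.05 = 0.0135
  Frost: 0.07 × 0.06 = 0.0042
  Arden: 0.07 × 0.36 = 0.0252
  Dunn: 0.59 × 0.045 = 0.02655
Sum = 0.06945.
P(Bell | quirk) = 0.0135/0.06945 ≈ 0.1944
P(Frost | quirk) = 0.0042/0.06945 ≈ 0.0605
P(Arden | quirk) = 0.0252/0.06945 ≈ 0.3629
P(Dunn | quirk) = 0.02655/0.06945 ≈ 0.3823
(Check: 0.1944+0.0605+0.3629+0.3823 = 1.0001.)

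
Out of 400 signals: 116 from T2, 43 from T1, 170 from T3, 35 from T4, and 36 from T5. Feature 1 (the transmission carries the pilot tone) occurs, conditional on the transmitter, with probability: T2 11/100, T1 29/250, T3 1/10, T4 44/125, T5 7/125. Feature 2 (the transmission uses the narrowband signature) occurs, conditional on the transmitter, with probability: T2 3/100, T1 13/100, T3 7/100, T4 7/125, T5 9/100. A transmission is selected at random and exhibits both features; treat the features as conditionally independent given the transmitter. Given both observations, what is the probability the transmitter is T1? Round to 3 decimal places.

Compute prior × likelihood for every hypothesis:
  T2: 0.29 × 0.11 × 0.03 = 0.000957
  T1: 0.1075 × 0.116 × 0.13 = 0.0016211
  T3: 0.425 × 0.1 × 0.07 = 0.002975
  T4: 0.0875 × 0.352 × 0.056 = 0.0017248
  T5: 0.09 × 0.056 × 0.09 = 0.0004536
Sum = 0.0077315.
P(T1 | evidence) = 0.0016211 / 0.0077315 ≈ 0.210.

0.210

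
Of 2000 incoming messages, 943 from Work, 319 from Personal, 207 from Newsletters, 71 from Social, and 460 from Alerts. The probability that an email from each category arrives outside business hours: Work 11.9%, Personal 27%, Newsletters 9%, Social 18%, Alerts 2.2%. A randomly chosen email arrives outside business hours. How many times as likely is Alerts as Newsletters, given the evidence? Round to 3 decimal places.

Compute prior × likelihood for every hypothesis:
  Work: 0.4715 × 0.119 = 0.0561085
  Personal: 0.1595 × 0.27 = 0.043065
  Newsletters: 0.1035 × 0.09 = 0.009315
  Social: 0.0355 × 0.18 = 0.00639
  Alerts: 0.23 × 0.022 = 0.00506
Normalizing constant = 0.1199385.
The ratio is 0.00506 / 0.009315 (the normalizer cancels) = 0.543.

0.543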